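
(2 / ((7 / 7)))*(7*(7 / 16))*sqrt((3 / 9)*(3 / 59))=49*sqrt(59) / 472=0.80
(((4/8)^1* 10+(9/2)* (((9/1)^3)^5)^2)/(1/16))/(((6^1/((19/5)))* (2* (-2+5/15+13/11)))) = -79737768715681678810387828853171/40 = -1993444217892041970259696000000.00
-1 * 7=-7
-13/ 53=-0.25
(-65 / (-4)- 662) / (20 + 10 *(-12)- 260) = 287 / 160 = 1.79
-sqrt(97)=-9.85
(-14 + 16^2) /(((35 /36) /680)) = 1184832 /7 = 169261.71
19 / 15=1.27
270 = 270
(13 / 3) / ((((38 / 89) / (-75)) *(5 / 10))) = -1522.37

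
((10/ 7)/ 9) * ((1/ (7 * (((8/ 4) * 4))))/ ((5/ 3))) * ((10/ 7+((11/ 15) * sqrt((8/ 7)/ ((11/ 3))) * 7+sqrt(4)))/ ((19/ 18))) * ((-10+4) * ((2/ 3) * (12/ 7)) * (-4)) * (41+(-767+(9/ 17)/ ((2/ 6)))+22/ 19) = -201.18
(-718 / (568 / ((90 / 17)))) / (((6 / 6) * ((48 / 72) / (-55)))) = 2665575 / 4828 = 552.11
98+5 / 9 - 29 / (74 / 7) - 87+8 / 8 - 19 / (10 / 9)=-12134 / 1665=-7.29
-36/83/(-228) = 3/1577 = 0.00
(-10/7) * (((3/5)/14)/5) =-3/245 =-0.01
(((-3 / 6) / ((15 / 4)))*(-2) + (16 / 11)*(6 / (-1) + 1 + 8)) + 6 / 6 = 929 / 165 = 5.63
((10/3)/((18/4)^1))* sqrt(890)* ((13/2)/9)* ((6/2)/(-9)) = -130* sqrt(890)/729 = -5.32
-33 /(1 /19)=-627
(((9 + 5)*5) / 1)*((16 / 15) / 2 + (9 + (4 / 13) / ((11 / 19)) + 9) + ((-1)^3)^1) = 542486 / 429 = 1264.54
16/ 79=0.20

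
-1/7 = -0.14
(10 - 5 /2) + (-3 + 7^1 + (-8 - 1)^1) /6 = 20 /3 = 6.67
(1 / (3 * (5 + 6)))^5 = 1 / 39135393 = 0.00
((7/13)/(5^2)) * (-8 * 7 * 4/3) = -1568/975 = -1.61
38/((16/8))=19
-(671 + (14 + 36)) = -721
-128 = -128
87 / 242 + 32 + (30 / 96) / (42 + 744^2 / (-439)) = 33522553909 / 1035949728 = 32.36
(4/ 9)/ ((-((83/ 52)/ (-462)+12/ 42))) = -32032/ 20343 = -1.57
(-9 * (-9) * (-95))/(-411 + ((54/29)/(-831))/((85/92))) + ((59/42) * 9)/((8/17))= 45.59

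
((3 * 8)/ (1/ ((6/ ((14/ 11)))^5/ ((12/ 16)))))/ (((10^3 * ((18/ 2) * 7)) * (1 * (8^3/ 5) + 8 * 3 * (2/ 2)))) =4348377/ 464713550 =0.01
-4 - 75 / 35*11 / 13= -529 / 91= -5.81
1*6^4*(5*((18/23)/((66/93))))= 1807920/253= 7145.93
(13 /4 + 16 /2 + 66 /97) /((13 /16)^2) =296256 /16393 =18.07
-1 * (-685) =685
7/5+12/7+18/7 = 199/35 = 5.69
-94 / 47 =-2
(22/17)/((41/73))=1606/697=2.30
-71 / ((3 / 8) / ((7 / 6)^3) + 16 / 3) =-73059 / 5731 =-12.75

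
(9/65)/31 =9/2015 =0.00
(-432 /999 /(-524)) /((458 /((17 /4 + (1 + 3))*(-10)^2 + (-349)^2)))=245252 /1109963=0.22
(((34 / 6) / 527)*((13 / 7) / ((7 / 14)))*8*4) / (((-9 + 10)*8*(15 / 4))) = 416 / 9765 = 0.04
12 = 12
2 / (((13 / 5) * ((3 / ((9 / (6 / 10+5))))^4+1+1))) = 253125 / 4653389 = 0.05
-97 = -97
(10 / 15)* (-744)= -496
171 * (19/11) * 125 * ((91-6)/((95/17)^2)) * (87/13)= 96171975/143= 672531.29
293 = 293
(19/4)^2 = 361/16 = 22.56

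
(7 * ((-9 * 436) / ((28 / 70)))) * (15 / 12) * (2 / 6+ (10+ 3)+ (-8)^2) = -6638100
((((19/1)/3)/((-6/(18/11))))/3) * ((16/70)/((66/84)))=-304/1815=-0.17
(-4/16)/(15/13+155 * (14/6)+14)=-39/58784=-0.00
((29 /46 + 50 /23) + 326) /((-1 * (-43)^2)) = -0.18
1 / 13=0.08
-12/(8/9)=-27/2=-13.50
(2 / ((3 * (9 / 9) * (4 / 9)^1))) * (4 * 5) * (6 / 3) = 60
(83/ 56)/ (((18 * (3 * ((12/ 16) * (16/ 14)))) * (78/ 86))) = 3569/ 101088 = 0.04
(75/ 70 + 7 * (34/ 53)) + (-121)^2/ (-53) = -200847/ 742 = -270.68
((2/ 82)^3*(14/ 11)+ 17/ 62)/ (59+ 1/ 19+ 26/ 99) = 2204035245/ 476758536344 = 0.00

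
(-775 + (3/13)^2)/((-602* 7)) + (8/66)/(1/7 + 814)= 12325161685/66967461561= 0.18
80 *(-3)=-240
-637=-637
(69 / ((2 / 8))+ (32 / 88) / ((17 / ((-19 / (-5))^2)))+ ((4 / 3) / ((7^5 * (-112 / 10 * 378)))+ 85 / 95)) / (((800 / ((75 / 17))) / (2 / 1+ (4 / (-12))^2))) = 6570000373126327 / 2035790389987200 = 3.23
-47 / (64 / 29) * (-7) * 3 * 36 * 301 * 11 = 852936777 / 16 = 53308548.56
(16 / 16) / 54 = 1 / 54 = 0.02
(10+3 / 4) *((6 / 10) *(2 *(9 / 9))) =129 / 10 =12.90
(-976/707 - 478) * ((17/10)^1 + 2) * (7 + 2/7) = -319772907/24745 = -12922.73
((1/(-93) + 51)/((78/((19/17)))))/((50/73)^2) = 240066121/154147500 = 1.56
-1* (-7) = 7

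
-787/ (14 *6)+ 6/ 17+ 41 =45673/ 1428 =31.98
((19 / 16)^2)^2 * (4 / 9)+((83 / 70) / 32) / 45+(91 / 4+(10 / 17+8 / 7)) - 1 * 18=153866771 / 20889600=7.37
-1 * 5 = -5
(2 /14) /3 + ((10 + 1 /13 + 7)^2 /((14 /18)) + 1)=1334386 /3549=375.99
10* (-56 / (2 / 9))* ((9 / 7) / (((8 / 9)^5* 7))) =-23914845 / 28672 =-834.08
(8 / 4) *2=4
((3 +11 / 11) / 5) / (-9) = -4 / 45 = -0.09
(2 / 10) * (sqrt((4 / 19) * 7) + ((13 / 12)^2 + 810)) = 2 * sqrt(133) / 95 + 116809 / 720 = 162.48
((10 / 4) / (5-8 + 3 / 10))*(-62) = 1550 / 27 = 57.41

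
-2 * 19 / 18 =-19 / 9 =-2.11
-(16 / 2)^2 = -64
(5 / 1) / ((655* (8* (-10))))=-1 / 10480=-0.00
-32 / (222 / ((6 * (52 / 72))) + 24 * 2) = -0.32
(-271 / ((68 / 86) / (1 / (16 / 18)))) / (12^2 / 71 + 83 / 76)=-141479073 / 1144916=-123.57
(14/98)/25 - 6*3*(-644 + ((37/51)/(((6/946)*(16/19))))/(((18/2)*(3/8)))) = 872937034/80325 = 10867.56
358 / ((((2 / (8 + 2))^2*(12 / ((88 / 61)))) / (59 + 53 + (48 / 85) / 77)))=2624455040 / 21777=120514.99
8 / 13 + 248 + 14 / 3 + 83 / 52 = 39761 / 156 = 254.88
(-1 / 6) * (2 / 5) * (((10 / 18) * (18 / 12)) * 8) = -4 / 9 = -0.44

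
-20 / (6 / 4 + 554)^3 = -160 / 1371330631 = -0.00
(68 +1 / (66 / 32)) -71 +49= 1534 / 33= 46.48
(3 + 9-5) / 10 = 7 / 10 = 0.70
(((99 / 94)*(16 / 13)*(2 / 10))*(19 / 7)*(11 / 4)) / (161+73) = 2299 / 278005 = 0.01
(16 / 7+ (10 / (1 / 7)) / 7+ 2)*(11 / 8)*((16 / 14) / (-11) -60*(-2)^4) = -924100 / 49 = -18859.18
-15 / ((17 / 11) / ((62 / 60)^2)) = -10571 / 1020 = -10.36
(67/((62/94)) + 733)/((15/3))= 25872/155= 166.92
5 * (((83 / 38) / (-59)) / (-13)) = 415 / 29146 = 0.01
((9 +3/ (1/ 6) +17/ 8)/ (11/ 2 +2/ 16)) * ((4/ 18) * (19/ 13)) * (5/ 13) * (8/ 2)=35416/ 13689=2.59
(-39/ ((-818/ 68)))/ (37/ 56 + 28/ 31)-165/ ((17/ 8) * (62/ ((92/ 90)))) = 0.79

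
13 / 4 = 3.25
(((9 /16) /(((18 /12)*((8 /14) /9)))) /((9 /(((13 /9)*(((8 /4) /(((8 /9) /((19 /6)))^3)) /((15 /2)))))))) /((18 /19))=11859211 /983040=12.06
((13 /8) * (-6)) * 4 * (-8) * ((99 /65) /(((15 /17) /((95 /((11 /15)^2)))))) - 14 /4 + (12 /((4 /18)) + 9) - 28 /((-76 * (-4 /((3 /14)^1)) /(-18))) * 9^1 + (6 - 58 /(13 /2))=1034611387 /10868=95197.96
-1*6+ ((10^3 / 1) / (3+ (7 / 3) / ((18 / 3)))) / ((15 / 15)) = 17634 / 61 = 289.08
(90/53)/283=90/14999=0.01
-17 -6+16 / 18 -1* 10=-289 / 9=-32.11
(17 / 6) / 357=1 / 126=0.01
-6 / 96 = -1 / 16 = -0.06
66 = 66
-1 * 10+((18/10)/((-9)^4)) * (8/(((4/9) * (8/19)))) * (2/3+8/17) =-412549/41310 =-9.99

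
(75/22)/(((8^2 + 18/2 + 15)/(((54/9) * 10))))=1125/484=2.32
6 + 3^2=15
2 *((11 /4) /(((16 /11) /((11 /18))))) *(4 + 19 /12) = 89177 /6912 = 12.90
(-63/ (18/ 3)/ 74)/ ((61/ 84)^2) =-0.27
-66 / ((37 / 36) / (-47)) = 111672 / 37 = 3018.16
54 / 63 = 6 / 7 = 0.86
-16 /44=-4 /11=-0.36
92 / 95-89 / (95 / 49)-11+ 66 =956 / 95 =10.06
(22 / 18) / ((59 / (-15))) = -0.31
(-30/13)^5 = -24300000/371293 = -65.45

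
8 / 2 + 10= 14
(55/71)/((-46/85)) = -4675/3266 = -1.43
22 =22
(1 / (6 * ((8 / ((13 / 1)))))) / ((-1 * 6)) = -13 / 288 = -0.05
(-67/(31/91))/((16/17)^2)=-1762033/7936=-222.03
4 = 4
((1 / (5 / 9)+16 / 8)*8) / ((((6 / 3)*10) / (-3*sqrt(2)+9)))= 342 / 25 - 114*sqrt(2) / 25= 7.23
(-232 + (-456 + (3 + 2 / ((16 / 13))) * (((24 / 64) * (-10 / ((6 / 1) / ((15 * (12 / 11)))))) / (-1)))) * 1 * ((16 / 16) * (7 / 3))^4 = -270743963 / 14256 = -18991.58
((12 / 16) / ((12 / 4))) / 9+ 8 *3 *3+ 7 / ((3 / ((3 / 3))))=2677 / 36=74.36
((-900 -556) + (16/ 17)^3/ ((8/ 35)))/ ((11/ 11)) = -7135408/ 4913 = -1452.35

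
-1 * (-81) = 81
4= 4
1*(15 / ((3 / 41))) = 205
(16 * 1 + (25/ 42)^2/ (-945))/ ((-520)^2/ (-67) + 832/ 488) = -21800920357/ 5496843879072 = -0.00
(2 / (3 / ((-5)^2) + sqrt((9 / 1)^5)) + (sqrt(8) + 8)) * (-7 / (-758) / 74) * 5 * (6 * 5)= 525 * sqrt(2) / 14023 + 4258975 / 28410598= 0.20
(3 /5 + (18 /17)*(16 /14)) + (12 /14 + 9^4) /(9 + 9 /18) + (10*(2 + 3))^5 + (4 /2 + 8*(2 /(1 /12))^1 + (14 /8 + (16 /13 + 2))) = 26243824869233 /83980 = 312500891.51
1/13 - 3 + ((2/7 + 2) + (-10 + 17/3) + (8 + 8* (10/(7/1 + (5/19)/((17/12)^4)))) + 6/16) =360624012535/24486949032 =14.73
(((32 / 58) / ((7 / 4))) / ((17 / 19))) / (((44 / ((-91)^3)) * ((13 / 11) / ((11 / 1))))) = -27691664 / 493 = -56169.70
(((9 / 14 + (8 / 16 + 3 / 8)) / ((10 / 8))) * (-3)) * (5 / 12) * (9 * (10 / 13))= -10.51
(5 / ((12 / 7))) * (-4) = -35 / 3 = -11.67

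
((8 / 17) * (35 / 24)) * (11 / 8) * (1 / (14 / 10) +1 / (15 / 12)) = 583 / 408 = 1.43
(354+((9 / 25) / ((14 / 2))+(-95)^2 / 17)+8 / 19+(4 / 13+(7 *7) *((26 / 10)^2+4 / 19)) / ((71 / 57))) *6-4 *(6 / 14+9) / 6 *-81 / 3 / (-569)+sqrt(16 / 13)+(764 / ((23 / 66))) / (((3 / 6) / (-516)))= -1540046221653401526 / 682782489025+4 *sqrt(13) / 13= -2255543.29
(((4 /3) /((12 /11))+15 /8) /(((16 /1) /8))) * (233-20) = 15833 /48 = 329.85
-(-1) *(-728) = -728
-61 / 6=-10.17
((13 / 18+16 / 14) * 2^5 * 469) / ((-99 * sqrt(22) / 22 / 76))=-19145920 * sqrt(22) / 891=-100788.24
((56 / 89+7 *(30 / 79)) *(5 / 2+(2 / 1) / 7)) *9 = 579501 / 7031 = 82.42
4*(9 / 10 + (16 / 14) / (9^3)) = 92014 / 25515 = 3.61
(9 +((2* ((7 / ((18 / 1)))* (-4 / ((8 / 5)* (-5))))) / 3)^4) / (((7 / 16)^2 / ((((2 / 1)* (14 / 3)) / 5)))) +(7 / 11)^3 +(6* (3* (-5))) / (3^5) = 87.66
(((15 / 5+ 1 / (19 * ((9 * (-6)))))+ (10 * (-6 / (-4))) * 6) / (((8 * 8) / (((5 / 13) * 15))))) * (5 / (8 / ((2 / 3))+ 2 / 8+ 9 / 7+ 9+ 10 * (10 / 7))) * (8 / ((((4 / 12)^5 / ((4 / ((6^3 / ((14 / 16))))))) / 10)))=2922145625 / 8149024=358.59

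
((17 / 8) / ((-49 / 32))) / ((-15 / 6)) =136 / 245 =0.56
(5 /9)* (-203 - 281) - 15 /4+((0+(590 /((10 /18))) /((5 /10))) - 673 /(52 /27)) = 351449 /234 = 1501.92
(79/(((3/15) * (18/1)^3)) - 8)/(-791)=0.01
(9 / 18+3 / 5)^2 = 121 / 100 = 1.21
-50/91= -0.55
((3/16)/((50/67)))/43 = 0.01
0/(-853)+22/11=2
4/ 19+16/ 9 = 340/ 171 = 1.99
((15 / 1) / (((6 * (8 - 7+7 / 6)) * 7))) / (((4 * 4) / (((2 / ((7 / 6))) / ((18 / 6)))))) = 15 / 2548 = 0.01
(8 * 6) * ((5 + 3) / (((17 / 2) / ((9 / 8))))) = 864 / 17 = 50.82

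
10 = 10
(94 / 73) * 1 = 94 / 73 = 1.29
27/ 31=0.87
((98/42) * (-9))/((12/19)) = -133/4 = -33.25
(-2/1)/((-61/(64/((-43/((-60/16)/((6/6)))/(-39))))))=-18720/2623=-7.14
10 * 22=220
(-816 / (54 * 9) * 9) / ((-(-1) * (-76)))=34 / 171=0.20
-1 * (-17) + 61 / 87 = 1540 / 87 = 17.70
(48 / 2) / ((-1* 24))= -1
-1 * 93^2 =-8649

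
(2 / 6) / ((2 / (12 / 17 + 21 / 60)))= 359 / 2040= 0.18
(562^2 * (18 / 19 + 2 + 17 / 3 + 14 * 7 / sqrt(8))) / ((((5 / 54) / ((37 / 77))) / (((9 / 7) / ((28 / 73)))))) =16964213543262 / 358435 + 51825499623 * sqrt(2) / 385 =237698237.06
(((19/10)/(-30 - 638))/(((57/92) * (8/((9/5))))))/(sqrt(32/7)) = -69 * sqrt(14)/534400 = -0.00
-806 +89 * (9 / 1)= -5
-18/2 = -9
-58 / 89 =-0.65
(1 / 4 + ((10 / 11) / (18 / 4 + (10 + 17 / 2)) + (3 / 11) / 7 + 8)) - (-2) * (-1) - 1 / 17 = 755043 / 120428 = 6.27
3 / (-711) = -1 / 237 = -0.00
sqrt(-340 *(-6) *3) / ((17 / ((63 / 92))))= 189 *sqrt(170) / 782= 3.15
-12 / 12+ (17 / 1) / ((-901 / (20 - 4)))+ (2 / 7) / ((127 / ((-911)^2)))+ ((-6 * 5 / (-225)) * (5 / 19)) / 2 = 5010933362 / 2685669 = 1865.80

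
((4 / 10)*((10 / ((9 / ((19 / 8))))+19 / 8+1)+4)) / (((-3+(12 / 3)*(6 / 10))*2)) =-721 / 216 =-3.34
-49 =-49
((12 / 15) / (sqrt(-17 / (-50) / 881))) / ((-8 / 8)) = -4 * sqrt(29954) / 17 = -40.72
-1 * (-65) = 65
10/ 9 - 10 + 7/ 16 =-1217/ 144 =-8.45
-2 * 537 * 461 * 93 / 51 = -15348534 / 17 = -902854.94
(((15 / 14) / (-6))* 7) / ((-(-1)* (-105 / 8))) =2 / 21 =0.10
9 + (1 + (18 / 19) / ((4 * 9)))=381 / 38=10.03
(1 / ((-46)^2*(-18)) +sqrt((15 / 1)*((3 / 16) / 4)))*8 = -1 / 4761 +3*sqrt(5) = 6.71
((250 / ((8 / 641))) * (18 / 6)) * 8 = 480750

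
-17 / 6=-2.83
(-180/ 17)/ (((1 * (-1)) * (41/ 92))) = 16560/ 697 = 23.76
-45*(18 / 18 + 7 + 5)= -585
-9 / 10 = -0.90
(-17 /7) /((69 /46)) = -34 /21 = -1.62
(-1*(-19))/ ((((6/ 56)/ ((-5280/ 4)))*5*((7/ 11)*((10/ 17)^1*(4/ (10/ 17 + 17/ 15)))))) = -4037044/ 75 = -53827.25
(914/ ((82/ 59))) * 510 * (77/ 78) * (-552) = -97413004920/ 533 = -182763611.48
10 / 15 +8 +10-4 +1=47 / 3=15.67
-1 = -1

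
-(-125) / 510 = 25 / 102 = 0.25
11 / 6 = 1.83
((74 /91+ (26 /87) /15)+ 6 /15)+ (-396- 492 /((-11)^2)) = -398.83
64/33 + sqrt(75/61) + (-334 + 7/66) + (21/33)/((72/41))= -262621/792 + 5*sqrt(183)/61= -330.48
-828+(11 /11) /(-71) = -58789 /71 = -828.01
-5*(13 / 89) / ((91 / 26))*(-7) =130 / 89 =1.46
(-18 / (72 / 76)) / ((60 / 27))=-171 / 20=-8.55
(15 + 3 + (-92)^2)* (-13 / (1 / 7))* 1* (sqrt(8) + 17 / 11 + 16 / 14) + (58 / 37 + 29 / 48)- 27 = -1543724* sqrt(2)- 40537795157 / 19536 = -4258185.88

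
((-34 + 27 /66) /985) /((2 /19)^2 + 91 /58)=-0.02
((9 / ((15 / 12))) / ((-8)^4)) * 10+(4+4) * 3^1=12297 / 512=24.02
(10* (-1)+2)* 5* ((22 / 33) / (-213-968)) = 80 / 3543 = 0.02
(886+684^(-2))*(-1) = -886.00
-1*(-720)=720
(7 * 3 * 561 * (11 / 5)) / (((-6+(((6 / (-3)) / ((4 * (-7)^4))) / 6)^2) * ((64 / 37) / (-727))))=180858034022323581 / 99615761260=1815556.41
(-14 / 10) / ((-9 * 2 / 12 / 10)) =9.33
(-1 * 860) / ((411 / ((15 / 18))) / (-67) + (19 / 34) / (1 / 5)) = 9795400 / 52019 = 188.30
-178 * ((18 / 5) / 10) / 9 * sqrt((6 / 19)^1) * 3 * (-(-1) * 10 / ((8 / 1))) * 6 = -801 * sqrt(114) / 95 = -90.02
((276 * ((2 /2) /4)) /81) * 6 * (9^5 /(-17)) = -301806 /17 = -17753.29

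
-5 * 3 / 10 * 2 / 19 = -3 / 19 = -0.16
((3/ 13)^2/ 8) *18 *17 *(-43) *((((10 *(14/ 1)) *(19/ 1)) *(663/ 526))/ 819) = -31875255/ 88894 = -358.58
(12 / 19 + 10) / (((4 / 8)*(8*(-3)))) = -101 / 114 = -0.89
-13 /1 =-13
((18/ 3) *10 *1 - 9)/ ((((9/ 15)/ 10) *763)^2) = 42500/ 1746507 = 0.02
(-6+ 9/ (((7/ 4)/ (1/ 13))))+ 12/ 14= -432/ 91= -4.75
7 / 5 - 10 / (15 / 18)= -53 / 5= -10.60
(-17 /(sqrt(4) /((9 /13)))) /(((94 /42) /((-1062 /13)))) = 1706103 /7943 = 214.79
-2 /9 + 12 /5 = 98 /45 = 2.18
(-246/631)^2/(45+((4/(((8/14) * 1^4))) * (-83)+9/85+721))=2571930/3132332587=0.00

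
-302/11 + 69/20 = -5281/220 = -24.00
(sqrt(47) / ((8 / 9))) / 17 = 9 * sqrt(47) / 136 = 0.45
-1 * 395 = -395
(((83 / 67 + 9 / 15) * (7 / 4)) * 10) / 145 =2156 / 9715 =0.22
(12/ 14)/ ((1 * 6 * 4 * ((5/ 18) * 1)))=9/ 70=0.13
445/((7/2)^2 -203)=-1780/763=-2.33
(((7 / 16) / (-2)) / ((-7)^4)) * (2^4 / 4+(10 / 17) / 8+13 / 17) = -47 / 106624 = -0.00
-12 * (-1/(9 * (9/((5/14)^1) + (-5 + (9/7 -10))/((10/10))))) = 70/603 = 0.12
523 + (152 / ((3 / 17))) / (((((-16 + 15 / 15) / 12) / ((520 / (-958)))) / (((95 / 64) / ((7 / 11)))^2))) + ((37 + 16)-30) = 5815668911 / 2253216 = 2581.05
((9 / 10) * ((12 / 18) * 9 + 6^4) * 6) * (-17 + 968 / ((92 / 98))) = 163993410 / 23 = 7130148.26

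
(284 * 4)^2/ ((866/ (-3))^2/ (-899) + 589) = 10441403136/ 4015643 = 2600.18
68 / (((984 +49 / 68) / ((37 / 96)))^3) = 4230589213 / 1037622848238769536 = 0.00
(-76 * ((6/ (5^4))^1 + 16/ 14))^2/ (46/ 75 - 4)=-220254163296/ 97234375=-2265.19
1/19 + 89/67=1758/1273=1.38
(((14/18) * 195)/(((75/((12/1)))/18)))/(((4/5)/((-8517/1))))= -4650282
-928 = -928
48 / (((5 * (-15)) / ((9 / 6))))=-24 / 25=-0.96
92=92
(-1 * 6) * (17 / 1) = -102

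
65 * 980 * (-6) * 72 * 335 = -9218664000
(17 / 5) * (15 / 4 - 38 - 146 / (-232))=-3315 / 29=-114.31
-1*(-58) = 58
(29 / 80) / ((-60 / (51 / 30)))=-493 / 48000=-0.01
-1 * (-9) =9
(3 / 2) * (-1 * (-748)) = 1122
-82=-82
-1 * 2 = -2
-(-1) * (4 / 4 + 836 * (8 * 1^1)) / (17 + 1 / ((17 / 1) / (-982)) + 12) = -113713 / 489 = -232.54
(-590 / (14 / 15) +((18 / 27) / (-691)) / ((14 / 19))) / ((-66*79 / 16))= 73384352 / 37830177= 1.94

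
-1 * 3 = -3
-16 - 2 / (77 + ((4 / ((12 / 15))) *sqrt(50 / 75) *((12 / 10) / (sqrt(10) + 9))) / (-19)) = 2 *(-105507 - 11723 *sqrt(10) + 16 *sqrt(6)) / (-2 *sqrt(6) + 1463 *sqrt(10) + 13167) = -16.03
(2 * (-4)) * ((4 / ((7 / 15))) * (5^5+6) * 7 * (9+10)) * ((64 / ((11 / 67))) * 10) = -1224426393600 / 11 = -111311490327.27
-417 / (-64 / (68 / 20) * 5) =4.43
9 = 9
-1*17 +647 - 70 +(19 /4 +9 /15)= 11307 /20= 565.35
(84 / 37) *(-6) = -504 / 37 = -13.62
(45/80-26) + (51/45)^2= -86951/3600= -24.15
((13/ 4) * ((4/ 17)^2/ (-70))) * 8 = -208/ 10115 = -0.02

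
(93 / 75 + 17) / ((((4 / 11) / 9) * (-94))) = -5643 / 1175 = -4.80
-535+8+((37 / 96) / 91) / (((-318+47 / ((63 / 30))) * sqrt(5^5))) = -527 - 37 * sqrt(5) / 322816000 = -527.00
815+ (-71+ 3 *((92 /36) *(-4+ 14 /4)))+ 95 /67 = 298117 /402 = 741.58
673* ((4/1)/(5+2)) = 384.57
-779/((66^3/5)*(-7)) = 3895/2012472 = 0.00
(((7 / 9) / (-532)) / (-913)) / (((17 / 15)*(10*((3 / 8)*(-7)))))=-1 / 18578637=-0.00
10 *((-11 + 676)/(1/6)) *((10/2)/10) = 19950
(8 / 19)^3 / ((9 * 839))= 512 / 51792309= 0.00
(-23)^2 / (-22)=-529 / 22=-24.05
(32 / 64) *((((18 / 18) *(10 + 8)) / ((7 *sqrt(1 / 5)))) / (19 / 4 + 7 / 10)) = 180 *sqrt(5) / 763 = 0.53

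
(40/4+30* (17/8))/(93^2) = 295/34596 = 0.01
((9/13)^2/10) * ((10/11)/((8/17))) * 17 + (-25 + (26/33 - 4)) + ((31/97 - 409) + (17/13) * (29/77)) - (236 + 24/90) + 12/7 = -101391626087/151471320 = -669.38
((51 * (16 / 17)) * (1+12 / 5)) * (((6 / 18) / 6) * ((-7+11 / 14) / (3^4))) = -1972 / 2835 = -0.70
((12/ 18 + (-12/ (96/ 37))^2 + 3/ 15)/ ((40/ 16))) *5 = 21367/ 480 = 44.51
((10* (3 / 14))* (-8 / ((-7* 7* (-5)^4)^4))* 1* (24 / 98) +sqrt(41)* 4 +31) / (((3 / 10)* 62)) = 20* sqrt(41) / 93 +1870639924102783202837 / 1122383954461669921875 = 3.04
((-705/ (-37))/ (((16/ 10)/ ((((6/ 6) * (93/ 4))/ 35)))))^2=4298769225/ 68690944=62.58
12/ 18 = 2/ 3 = 0.67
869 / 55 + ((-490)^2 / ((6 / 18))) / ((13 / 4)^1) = 14407027 / 65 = 221646.57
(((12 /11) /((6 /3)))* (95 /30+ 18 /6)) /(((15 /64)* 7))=2368 /1155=2.05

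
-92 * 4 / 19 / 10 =-184 / 95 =-1.94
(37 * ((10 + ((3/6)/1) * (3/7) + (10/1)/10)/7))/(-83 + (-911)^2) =5809/81324124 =0.00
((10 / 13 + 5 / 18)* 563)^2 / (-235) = -3805212845 / 2573532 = -1478.60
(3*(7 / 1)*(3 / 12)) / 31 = 21 / 124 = 0.17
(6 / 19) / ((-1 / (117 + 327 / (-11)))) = -27.56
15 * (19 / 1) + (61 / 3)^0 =286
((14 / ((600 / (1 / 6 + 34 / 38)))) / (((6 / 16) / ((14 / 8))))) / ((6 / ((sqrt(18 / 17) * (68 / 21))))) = 847 * sqrt(34) / 76950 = 0.06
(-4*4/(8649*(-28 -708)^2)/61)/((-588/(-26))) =-13/5251443636096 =-0.00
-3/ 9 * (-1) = 1/ 3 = 0.33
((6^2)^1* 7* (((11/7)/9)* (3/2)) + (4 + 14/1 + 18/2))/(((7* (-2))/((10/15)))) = -31/7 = -4.43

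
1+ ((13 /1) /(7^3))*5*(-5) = 18 /343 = 0.05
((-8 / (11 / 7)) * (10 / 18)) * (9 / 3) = -280 / 33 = -8.48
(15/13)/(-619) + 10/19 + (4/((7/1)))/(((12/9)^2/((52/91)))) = 5305102/7491757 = 0.71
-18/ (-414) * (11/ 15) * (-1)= -11/ 345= -0.03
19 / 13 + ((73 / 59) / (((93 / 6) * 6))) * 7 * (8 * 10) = 635693 / 71331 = 8.91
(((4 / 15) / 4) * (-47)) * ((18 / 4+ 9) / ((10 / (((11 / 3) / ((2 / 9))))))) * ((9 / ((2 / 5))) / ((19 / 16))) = -1322.43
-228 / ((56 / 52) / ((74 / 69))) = -36556 / 161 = -227.06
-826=-826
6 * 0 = 0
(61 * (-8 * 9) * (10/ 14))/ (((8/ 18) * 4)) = -24705/ 14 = -1764.64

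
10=10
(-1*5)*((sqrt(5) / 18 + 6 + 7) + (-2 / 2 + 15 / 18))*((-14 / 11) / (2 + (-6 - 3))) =-11.78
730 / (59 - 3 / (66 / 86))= 4015 / 303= 13.25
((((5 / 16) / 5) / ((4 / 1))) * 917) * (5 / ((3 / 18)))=13755 / 32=429.84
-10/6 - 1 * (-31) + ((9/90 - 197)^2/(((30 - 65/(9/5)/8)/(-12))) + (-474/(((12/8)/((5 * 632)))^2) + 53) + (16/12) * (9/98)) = -14186235084414797/6743625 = -2103651238.68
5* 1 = 5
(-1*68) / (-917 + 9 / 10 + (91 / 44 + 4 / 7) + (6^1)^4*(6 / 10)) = 20944 / 41845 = 0.50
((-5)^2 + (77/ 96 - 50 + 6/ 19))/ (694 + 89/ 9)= -18669/ 550240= -0.03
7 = 7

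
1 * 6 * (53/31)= 318/31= 10.26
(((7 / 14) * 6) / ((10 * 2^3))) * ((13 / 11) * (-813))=-31707 / 880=-36.03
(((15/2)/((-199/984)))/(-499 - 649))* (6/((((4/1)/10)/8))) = 5400/1393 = 3.88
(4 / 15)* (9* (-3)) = -36 / 5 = -7.20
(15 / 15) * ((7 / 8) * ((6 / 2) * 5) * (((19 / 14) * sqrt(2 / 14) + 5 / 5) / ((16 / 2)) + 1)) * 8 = 285 * sqrt(7) / 112 + 945 / 8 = 124.86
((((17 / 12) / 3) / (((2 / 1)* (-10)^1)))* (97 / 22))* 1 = -1649 / 15840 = -0.10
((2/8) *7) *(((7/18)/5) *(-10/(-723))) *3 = 49/8676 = 0.01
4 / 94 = 2 / 47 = 0.04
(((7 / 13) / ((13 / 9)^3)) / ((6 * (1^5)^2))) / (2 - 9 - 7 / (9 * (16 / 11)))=-0.00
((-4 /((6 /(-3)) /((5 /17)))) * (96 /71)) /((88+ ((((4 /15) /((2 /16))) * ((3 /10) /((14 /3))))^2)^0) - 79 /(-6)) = 5760 /739891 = 0.01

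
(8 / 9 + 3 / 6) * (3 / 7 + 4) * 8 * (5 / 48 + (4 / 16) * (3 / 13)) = 78275 / 9828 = 7.96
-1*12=-12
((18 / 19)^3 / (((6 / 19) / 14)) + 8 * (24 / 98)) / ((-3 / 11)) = -2571976 / 17689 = -145.40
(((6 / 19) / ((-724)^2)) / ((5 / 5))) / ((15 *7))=1 / 174288520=0.00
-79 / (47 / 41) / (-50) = 3239 / 2350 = 1.38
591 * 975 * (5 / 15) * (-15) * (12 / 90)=-384150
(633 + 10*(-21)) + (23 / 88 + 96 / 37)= 1386587 / 3256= 425.86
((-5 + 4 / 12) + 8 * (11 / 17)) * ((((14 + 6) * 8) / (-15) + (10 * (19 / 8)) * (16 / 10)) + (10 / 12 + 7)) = 2743 / 153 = 17.93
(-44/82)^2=484/1681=0.29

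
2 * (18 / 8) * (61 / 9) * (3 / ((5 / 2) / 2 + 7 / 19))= 2318 / 41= 56.54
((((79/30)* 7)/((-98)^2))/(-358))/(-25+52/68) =1343/6070935360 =0.00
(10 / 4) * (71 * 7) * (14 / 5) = 3479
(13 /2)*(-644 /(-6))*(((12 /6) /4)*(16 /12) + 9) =60697 /9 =6744.11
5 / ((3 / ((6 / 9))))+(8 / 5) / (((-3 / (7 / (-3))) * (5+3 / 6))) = 662 / 495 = 1.34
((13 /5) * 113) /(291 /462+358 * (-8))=-226226 /2204795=-0.10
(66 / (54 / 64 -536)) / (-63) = 704 / 359625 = 0.00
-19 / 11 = -1.73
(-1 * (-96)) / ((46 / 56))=116.87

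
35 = 35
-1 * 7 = -7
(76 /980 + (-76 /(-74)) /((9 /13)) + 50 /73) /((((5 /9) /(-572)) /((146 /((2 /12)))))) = -91814998704 /45325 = -2025703.23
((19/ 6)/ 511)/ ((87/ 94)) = 893/ 133371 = 0.01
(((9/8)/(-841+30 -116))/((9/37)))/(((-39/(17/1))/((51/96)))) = 10693/9255168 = 0.00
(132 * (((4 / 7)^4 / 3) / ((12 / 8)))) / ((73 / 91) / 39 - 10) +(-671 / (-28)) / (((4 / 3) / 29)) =101248456529 / 194368496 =520.91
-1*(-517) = 517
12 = 12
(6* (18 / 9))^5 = 248832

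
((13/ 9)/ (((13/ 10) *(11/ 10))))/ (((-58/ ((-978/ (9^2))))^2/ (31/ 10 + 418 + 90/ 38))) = 21377151710/ 1153220409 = 18.54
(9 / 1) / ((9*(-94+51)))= -1 / 43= -0.02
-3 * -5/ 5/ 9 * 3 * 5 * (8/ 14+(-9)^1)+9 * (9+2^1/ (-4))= 481/ 14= 34.36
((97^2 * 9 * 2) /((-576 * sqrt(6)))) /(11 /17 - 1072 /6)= 159953 * sqrt(6) /581056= 0.67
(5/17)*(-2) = -10/17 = -0.59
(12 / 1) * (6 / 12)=6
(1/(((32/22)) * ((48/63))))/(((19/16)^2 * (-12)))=-77/1444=-0.05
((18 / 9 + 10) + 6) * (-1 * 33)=-594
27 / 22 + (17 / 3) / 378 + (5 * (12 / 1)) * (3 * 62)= 69612668 / 6237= 11161.24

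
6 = 6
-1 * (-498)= 498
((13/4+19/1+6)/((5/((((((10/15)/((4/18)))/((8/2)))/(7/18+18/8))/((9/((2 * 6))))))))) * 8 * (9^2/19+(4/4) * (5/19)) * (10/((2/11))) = 7696656/1805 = 4264.08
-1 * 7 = -7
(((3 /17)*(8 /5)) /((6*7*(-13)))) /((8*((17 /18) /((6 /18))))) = -3 /131495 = -0.00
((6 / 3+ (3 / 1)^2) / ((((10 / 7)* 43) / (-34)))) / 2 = -1309 / 430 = -3.04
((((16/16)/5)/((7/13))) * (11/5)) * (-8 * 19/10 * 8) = -86944/875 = -99.36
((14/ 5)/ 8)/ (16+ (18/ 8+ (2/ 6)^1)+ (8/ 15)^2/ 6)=945/ 50303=0.02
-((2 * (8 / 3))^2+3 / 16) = -4123 / 144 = -28.63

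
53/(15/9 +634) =159/1907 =0.08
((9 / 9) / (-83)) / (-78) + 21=135955 / 6474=21.00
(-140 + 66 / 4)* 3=-741 / 2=-370.50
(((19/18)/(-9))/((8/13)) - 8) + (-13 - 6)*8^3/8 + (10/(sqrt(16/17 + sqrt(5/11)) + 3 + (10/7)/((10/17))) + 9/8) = -1585093/1296 + 10/(sqrt(sqrt(55)/11 + 16/17) + 38/7) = -1221.57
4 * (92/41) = 368/41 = 8.98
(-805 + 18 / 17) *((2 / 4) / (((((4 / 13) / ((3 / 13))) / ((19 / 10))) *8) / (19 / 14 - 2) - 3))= 7011171 / 204646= 34.26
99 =99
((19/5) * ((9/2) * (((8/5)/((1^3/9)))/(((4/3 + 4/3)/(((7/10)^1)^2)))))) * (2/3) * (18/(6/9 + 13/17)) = 34613649/91250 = 379.33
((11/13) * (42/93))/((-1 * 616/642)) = -321/806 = -0.40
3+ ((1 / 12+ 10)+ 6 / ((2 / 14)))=661 / 12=55.08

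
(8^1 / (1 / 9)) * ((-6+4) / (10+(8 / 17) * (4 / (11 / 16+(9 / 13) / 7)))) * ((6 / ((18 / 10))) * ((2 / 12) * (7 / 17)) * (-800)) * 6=512960000 / 40207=12757.98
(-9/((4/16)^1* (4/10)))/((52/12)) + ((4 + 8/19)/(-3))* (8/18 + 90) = -342466/2223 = -154.06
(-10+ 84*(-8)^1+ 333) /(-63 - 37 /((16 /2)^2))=22336 /4069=5.49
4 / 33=0.12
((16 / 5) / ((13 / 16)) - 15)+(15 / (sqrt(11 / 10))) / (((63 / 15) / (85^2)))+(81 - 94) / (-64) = -45171 / 4160+180625 *sqrt(110) / 77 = 24591.88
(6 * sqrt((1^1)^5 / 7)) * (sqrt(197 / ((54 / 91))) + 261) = sqrt(7) * (sqrt(107562) + 4698) / 21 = 633.21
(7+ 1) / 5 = 8 / 5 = 1.60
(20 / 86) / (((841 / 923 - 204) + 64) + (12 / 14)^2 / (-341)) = -154224070 / 92240071377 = -0.00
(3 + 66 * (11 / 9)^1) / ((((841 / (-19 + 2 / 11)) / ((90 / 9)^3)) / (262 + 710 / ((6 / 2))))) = -785128000 / 841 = -933564.80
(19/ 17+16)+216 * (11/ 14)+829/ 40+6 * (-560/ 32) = 488171/ 4760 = 102.56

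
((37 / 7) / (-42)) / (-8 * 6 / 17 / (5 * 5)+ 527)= -15725 / 65834538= -0.00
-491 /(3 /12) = -1964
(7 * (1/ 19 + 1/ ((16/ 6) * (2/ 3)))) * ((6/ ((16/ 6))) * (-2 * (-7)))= 82467/ 608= 135.64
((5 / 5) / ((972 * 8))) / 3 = 1 / 23328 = 0.00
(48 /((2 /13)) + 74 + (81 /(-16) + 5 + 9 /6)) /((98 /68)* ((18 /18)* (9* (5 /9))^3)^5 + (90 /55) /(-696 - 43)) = 856658407 /97246337890620104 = 0.00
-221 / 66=-3.35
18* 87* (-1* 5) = -7830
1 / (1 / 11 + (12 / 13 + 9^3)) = 143 / 104392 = 0.00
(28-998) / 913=-1.06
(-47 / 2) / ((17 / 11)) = -517 / 34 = -15.21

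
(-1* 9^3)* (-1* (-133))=-96957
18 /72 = 1 /4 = 0.25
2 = 2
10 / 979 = 0.01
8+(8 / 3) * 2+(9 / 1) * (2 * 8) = 472 / 3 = 157.33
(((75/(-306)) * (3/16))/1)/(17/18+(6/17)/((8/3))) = -225/5272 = -0.04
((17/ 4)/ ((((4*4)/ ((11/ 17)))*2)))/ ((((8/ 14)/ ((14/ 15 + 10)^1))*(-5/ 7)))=-22099/ 9600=-2.30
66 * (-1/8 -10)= -2673/4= -668.25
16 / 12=4 / 3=1.33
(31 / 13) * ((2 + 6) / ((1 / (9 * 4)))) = 8928 / 13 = 686.77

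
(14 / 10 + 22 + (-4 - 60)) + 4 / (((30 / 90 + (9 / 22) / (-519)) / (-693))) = -159024271 / 18985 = -8376.31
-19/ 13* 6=-114/ 13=-8.77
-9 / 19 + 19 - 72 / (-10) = 2444 / 95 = 25.73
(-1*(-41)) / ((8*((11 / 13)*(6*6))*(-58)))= -533 / 183744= -0.00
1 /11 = 0.09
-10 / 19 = -0.53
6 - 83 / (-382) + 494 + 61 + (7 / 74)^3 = 43437039133 / 77397784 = 561.22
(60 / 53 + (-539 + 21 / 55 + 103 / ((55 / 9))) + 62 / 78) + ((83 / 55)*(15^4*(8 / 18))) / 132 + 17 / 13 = -326761784 / 1250535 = -261.30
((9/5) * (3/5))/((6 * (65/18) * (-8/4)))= -0.02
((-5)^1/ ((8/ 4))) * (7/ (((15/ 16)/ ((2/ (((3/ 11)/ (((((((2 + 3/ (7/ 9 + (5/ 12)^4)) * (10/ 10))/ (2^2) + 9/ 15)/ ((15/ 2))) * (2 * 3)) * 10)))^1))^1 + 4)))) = -157349024/ 68535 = -2295.89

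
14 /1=14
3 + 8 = 11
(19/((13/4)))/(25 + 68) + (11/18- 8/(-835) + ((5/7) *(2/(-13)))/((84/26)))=192781853/296797410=0.65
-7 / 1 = -7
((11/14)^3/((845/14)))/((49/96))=31944/2028845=0.02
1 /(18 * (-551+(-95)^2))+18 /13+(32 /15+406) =4060198529 /9914580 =409.52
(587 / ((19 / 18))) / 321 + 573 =1168431 / 2033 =574.73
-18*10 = -180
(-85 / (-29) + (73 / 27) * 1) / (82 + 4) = 2206 / 33669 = 0.07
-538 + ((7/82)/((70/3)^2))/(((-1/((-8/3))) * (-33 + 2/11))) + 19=-1344300858/2590175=-519.00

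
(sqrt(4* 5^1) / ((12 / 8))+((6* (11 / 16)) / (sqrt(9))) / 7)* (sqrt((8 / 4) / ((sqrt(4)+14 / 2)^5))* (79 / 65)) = 869* sqrt(2) / 884520+316* sqrt(10) / 47385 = 0.02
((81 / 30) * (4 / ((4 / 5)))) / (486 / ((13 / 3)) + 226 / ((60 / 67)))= 5265 / 142163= 0.04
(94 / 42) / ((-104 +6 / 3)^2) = 47 / 218484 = 0.00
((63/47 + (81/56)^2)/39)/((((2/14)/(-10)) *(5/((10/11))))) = -1.12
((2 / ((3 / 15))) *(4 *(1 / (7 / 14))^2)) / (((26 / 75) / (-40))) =-240000 / 13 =-18461.54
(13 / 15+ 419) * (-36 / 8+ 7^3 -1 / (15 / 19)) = 31858433 / 225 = 141593.04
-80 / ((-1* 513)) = 80 / 513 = 0.16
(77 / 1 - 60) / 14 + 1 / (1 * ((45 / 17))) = 1003 / 630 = 1.59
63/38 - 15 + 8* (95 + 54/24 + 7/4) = 29589/38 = 778.66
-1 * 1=-1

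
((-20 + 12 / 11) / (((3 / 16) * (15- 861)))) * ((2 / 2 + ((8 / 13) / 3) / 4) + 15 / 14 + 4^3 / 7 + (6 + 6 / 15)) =3086528 / 1465695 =2.11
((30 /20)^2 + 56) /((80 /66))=7689 /160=48.06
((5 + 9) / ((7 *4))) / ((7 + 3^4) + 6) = 1 / 188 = 0.01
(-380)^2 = 144400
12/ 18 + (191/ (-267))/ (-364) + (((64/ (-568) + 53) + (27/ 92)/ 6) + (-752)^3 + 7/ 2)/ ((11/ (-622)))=318030481963225596/ 13225667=24046460716.37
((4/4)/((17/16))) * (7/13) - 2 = -330/221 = -1.49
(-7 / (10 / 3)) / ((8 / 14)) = -3.68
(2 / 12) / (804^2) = 1 / 3878496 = 0.00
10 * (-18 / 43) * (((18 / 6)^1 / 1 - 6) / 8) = 135 / 86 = 1.57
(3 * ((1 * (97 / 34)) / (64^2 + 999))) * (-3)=-873 / 173230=-0.01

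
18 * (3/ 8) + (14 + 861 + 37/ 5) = 889.15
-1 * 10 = -10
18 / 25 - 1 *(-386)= 9668 / 25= 386.72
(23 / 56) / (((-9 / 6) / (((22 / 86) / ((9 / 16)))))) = -1012 / 8127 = -0.12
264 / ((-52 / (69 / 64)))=-2277 / 416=-5.47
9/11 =0.82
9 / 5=1.80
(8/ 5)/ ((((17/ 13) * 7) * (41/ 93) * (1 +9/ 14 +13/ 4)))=38688/ 477445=0.08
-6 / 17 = -0.35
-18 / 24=-3 / 4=-0.75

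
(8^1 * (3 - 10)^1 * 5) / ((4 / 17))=-1190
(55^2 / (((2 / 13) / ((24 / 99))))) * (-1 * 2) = -28600 / 3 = -9533.33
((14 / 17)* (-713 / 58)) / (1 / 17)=-4991 / 29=-172.10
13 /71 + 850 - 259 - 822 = -16388 /71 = -230.82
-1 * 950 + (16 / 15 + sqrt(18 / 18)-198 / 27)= -14329 / 15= -955.27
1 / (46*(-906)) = -1 / 41676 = -0.00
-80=-80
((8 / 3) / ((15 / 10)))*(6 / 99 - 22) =-11584 / 297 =-39.00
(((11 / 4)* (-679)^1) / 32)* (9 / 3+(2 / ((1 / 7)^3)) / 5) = -5235769 / 640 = -8180.89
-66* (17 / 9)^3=-108086 / 243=-444.80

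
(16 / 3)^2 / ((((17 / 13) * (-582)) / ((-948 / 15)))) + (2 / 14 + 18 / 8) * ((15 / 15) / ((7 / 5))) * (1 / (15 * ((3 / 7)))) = 16380317 / 6233220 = 2.63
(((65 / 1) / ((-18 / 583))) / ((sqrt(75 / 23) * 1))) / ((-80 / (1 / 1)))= 7579 * sqrt(69) / 4320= 14.57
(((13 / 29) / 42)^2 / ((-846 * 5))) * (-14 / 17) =169 / 7620015060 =0.00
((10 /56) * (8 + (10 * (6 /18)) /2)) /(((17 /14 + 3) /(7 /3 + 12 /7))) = 12325 /7434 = 1.66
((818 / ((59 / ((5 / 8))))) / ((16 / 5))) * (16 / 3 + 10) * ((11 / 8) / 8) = 2586925 / 362496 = 7.14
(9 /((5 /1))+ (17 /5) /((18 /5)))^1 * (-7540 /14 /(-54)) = 93119 /3402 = 27.37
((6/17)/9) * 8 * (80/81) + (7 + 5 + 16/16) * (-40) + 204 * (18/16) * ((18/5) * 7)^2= 14997801002/103275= 145221.99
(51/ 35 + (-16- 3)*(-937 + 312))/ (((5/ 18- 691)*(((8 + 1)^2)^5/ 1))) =-831352/ 168587962890795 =-0.00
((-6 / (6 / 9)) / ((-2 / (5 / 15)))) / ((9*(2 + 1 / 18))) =0.08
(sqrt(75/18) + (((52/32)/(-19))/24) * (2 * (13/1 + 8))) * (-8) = -15.13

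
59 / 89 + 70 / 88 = 5711 / 3916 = 1.46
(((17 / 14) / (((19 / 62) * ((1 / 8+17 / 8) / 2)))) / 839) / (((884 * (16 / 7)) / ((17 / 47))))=527 / 701276472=0.00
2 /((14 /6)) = 6 /7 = 0.86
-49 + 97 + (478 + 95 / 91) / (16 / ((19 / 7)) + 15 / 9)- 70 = 1621939 / 39221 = 41.35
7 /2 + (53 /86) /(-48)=14395 /4128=3.49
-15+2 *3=-9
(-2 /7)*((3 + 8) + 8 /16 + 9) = -41 /7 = -5.86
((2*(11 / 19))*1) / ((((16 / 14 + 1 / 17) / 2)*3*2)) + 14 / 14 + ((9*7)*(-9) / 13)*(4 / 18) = -8.37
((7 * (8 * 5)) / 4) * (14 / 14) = 70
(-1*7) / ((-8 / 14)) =49 / 4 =12.25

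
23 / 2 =11.50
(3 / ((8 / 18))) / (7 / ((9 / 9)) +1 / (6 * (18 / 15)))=243 / 257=0.95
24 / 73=0.33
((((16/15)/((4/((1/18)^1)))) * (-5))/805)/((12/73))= -73/130410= -0.00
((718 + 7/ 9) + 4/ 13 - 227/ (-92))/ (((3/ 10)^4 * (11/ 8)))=155335900000/ 2397681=64785.89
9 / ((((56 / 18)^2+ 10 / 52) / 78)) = 1478412 / 20789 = 71.12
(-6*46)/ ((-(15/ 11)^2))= 11132/ 75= 148.43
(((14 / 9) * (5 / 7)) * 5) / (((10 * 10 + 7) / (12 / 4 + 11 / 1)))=700 / 963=0.73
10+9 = 19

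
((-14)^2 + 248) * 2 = 888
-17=-17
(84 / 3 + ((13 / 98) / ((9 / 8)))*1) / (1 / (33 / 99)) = 12400 / 1323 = 9.37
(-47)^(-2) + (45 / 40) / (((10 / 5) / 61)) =1212757 / 35344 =34.31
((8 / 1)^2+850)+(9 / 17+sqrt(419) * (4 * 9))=36 * sqrt(419)+15547 / 17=1651.43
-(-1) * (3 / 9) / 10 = 1 / 30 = 0.03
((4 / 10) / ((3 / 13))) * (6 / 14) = 26 / 35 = 0.74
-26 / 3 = -8.67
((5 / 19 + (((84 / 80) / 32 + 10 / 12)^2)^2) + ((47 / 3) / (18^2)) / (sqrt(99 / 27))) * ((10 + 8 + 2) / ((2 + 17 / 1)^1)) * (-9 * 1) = -213266790781459 / 27254587392000-235 * sqrt(33) / 5643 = -8.06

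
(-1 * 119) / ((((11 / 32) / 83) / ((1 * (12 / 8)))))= -474096 / 11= -43099.64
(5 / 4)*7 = 35 / 4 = 8.75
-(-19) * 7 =133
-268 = -268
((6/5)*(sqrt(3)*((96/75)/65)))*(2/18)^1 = 64*sqrt(3)/24375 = 0.00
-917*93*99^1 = -8442819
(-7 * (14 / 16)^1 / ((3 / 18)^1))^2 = 21609 / 16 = 1350.56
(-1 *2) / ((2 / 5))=-5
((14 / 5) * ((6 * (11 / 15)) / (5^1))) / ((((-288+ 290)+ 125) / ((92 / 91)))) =4048 / 206375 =0.02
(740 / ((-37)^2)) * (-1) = -20 / 37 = -0.54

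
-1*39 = -39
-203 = -203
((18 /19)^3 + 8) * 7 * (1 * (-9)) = -3824352 /6859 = -557.57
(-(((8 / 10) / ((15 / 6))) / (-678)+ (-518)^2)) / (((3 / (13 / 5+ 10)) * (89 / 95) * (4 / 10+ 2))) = -75612026042 / 150855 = -501223.20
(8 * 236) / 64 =59 / 2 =29.50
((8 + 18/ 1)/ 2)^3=2197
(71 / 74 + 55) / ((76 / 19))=4141 / 296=13.99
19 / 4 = 4.75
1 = 1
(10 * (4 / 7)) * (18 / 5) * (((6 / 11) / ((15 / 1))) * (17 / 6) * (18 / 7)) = 14688 / 2695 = 5.45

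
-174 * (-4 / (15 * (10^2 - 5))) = 232 / 475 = 0.49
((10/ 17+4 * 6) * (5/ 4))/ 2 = 1045/ 68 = 15.37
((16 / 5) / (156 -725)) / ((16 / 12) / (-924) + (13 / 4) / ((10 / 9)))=-0.00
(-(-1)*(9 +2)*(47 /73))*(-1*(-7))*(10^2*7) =2533300 /73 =34702.74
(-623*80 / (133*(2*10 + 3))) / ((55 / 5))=-7120 / 4807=-1.48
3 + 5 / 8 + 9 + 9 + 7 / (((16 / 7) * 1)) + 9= 539 / 16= 33.69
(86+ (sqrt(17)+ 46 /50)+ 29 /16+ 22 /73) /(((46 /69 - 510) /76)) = -148187973 /11154400 - 57 * sqrt(17) /382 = -13.90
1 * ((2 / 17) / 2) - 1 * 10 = -169 / 17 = -9.94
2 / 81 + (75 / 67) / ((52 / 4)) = 7817 / 70551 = 0.11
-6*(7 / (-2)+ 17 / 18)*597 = 9154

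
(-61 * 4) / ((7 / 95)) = -23180 / 7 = -3311.43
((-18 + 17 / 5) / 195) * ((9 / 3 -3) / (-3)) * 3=0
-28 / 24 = -1.17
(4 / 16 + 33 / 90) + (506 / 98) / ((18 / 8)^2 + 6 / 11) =495679 / 322420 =1.54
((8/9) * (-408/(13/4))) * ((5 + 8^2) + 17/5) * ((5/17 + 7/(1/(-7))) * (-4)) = -102309888/65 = -1573998.28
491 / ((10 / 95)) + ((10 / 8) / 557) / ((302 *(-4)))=12554147243 / 2691424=4664.50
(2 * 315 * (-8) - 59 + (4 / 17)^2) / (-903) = 5.65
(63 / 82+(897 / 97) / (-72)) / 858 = 0.00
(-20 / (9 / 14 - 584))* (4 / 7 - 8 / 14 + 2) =560 / 8167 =0.07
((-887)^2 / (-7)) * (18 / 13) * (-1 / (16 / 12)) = 21242763 / 182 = 116718.48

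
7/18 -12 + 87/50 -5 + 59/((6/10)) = 18779/225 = 83.46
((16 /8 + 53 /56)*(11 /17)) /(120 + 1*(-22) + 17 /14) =605 /31484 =0.02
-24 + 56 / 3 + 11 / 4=-31 / 12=-2.58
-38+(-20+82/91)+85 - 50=-2011/91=-22.10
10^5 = 100000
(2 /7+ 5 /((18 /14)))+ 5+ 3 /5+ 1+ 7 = 5599 /315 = 17.77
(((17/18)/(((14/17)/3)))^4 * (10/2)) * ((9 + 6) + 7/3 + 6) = 174393936025/10668672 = 16346.36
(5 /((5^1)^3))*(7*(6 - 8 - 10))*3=-252 /25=-10.08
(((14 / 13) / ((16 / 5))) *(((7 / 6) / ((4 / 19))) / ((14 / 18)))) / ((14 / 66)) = 9405 / 832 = 11.30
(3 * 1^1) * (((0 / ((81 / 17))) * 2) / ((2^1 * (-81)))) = 0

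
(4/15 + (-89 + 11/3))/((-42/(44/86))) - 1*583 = -7882699/13545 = -581.96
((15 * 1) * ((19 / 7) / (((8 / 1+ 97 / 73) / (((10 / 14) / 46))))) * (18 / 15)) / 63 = 6935 / 5372409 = 0.00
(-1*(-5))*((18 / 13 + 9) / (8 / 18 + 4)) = 1215 / 104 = 11.68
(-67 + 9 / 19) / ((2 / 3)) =-1896 / 19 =-99.79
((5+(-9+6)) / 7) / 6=1 / 21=0.05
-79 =-79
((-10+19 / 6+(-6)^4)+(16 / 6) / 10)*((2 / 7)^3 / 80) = 38683 / 102900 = 0.38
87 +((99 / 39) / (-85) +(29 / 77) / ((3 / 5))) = 22359787 / 255255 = 87.60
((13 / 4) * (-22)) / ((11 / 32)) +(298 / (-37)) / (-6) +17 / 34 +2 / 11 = -502993 / 2442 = -205.98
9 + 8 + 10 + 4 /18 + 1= 254 /9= 28.22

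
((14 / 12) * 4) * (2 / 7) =4 / 3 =1.33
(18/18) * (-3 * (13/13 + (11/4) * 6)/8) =-6.56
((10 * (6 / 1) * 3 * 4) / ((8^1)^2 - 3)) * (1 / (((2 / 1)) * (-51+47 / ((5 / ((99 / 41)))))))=-12300 / 58987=-0.21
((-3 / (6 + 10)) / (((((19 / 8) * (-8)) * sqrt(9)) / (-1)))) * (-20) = 5 / 76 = 0.07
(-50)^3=-125000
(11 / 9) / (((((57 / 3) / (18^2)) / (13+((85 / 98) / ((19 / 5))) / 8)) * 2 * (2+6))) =19213227 / 1132096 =16.97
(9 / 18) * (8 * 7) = 28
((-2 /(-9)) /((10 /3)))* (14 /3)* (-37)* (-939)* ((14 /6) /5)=1134938 /225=5044.17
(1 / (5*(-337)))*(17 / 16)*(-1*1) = 17 / 26960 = 0.00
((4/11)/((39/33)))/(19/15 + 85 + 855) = 60/183547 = 0.00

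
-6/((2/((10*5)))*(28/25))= -1875/14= -133.93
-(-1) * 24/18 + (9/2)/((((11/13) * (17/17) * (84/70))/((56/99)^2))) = 98876/35937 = 2.75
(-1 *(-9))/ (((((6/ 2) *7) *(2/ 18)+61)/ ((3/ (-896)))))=-81/ 170240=-0.00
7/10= 0.70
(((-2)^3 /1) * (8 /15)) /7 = -64 /105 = -0.61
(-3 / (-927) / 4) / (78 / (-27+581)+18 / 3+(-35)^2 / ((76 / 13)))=5263 / 1403014809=0.00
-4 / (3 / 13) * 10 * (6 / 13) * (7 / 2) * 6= -1680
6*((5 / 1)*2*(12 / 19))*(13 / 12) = 780 / 19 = 41.05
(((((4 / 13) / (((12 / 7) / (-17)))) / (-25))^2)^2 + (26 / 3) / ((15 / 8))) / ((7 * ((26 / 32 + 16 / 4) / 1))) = 66835948542736 / 487087773046875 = 0.14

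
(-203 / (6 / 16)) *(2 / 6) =-180.44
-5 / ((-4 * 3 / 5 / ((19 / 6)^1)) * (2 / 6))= 475 / 24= 19.79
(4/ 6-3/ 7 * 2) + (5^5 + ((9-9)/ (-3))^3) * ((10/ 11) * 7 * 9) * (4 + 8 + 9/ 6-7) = 268734331/ 231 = 1163352.08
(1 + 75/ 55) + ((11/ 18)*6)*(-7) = -769/ 33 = -23.30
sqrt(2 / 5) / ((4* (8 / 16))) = sqrt(10) / 10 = 0.32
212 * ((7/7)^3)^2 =212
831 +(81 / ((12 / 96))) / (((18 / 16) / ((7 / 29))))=28131 / 29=970.03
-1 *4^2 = -16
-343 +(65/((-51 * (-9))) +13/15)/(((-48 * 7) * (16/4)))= -528989477/1542240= -343.00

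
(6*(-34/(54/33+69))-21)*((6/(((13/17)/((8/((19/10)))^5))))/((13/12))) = -24814839398400000/108381329329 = -228958.62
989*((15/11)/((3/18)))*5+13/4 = 1780343/44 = 40462.34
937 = 937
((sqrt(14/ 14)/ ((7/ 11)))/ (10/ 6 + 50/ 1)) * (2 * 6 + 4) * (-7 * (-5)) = 528/ 31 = 17.03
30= 30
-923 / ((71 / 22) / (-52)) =14872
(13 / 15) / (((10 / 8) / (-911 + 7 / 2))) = -3146 / 5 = -629.20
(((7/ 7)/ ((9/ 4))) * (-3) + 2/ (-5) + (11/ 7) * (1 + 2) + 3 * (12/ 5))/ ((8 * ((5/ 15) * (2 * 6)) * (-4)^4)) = 1069/ 860160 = 0.00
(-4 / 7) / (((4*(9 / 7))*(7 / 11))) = -11 / 63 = -0.17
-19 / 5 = -3.80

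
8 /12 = 2 /3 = 0.67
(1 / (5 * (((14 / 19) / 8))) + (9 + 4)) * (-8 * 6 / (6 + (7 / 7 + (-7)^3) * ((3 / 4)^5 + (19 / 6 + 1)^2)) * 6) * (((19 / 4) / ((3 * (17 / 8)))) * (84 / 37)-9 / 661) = 54624844136448 / 44797793841115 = 1.22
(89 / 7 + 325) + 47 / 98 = 33143 / 98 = 338.19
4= 4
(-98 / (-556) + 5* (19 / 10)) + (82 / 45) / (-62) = 1870576 / 193905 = 9.65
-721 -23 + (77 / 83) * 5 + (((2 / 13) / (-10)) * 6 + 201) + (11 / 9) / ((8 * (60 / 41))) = -2509397083 / 4661280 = -538.35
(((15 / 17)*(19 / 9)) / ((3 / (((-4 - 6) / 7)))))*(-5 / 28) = 2375 / 14994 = 0.16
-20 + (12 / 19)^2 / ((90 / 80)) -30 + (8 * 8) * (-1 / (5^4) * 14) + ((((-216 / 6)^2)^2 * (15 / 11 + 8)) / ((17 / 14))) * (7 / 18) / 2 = 106254960319978 / 42191875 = 2518374.93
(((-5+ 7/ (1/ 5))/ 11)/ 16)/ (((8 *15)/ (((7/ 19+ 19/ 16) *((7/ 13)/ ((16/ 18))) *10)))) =0.01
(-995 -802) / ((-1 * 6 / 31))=18569 / 2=9284.50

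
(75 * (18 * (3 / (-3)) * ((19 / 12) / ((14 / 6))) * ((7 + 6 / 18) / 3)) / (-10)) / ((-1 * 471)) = -1045 / 2198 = -0.48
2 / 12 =1 / 6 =0.17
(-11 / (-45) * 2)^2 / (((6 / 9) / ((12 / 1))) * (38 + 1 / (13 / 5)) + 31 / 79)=994136 / 10501875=0.09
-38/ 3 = -12.67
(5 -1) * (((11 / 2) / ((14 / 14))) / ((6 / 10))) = 110 / 3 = 36.67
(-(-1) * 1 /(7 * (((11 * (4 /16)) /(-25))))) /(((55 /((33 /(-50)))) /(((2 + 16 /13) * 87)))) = 3132 /715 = 4.38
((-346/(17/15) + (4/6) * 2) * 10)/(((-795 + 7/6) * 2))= 155020/80971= 1.91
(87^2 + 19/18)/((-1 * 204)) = -136261/3672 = -37.11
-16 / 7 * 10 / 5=-32 / 7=-4.57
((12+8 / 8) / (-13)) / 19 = -1 / 19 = -0.05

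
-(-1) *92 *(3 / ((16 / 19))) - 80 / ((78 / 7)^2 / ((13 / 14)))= 153107 / 468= 327.15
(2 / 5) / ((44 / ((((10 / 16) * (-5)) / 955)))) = -1 / 33616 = -0.00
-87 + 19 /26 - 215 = -7833 /26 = -301.27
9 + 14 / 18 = 88 / 9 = 9.78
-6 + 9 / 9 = -5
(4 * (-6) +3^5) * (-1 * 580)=-127020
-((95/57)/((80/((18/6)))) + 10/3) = -163/48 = -3.40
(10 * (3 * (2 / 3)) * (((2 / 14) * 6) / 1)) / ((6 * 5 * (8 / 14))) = 1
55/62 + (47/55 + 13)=50269/3410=14.74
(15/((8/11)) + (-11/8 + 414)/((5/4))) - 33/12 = 13919/40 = 347.98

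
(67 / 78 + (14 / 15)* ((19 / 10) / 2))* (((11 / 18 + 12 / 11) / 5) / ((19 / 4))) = 1147148 / 9169875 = 0.13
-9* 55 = -495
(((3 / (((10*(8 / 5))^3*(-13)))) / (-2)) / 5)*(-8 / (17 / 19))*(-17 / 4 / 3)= 19 / 266240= 0.00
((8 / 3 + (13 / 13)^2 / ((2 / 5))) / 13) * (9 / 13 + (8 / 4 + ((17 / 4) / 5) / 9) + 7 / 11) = 2731441 / 2007720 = 1.36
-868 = -868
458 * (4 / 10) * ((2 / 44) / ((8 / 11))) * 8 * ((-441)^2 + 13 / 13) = 89072756 / 5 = 17814551.20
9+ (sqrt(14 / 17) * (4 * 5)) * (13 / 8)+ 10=19+ 65 * sqrt(238) / 34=48.49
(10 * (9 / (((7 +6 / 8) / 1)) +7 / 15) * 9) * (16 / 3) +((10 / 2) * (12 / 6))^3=55224 / 31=1781.42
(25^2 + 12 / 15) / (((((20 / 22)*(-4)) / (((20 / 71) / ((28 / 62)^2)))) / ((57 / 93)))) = -2896113 / 19880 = -145.68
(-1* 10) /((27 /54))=-20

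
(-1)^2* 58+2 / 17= 988 / 17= 58.12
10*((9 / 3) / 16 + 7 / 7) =95 / 8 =11.88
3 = 3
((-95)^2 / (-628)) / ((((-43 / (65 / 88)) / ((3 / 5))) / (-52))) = -4575675 / 594088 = -7.70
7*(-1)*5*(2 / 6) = -35 / 3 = -11.67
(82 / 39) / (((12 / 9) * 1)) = 41 / 26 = 1.58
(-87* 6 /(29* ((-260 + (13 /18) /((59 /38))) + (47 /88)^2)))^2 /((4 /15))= 20544520463216640 /1136464506466097449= 0.02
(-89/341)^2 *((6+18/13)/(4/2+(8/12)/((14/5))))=15968736/71047691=0.22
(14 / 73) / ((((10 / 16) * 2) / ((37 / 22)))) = 1036 / 4015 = 0.26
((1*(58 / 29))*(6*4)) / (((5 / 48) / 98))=225792 / 5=45158.40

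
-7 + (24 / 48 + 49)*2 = 92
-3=-3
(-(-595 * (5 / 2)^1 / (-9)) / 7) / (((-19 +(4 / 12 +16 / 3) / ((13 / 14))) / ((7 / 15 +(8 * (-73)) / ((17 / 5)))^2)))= 24804386893 / 461754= 53717.75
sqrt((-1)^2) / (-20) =-1 / 20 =-0.05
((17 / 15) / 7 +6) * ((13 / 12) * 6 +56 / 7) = 18763 / 210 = 89.35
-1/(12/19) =-19/12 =-1.58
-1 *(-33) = 33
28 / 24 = 7 / 6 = 1.17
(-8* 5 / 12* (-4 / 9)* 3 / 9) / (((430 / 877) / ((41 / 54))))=71914 / 94041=0.76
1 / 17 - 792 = -13463 / 17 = -791.94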